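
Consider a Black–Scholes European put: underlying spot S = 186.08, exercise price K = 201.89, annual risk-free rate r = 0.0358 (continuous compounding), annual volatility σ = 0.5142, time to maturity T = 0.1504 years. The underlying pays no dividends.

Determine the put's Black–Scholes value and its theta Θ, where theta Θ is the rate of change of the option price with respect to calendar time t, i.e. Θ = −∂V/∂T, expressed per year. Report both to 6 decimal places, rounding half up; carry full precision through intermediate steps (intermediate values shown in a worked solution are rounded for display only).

σ√T = 0.5142·√0.1504 = 0.199414
d₁ = (ln(S/K) + (r+σ²/2)T) / (σ√T) = (ln(186.08/201.89) + (0.0358+0.5142²/2)·0.1504) / 0.199414 = (-0.081546 + 0.025267) / 0.199414 = -0.282222
d₂ = d₁ − σ√T = -0.282222 − 0.199414 = -0.481636
e^{−rT} = e^{−0.0358·0.1504} = 0.994630
N(−d₁) = 0.611113,  N(−d₂) = 0.684968
Put price V = K·e^{−rT}·N(−d₂) − S·N(−d₁) = 137.545530 − 113.715944 = 23.829586
φ(d₁) = (1/√(2π))·e^{−d₁²/2} = 0.383367
Θ = −S·φ(d₁)·σ/(2√T) + r·K·e^{−rT}·N(−d₂) = −47.292509 + 4.924130 = -42.368379

price = 23.829586
Θ = -42.368379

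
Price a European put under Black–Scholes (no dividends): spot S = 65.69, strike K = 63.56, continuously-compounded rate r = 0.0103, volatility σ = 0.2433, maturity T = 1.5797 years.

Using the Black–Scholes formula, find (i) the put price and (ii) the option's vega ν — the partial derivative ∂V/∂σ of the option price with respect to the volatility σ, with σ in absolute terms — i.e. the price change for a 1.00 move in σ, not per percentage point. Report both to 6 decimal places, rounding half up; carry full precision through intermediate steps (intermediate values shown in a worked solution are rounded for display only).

σ√T = 0.2433·√1.5797 = 0.305794
d₁ = (ln(S/K) + (r+σ²/2)T) / (σ√T) = (ln(65.69/63.56) + (0.0103+0.2433²/2)·1.5797) / 0.305794 = (0.032962 + 0.063026) / 0.305794 = 0.313898
d₂ = d₁ − σ√T = 0.313898 − 0.305794 = 0.008104
e^{−rT} = e^{−0.0103·1.5797} = 0.983861
N(−d₁) = 0.376799,  N(−d₂) = 0.496767
Put price V = K·e^{−rT}·N(−d₂) − S·N(−d₁) = 31.064919 − 24.751932 = 6.312987
φ(d₁) = (1/√(2π))·e^{−d₁²/2} = 0.379764
ν = S·φ(d₁)·√T = 31.354555

price = 6.312987
ν = 31.354555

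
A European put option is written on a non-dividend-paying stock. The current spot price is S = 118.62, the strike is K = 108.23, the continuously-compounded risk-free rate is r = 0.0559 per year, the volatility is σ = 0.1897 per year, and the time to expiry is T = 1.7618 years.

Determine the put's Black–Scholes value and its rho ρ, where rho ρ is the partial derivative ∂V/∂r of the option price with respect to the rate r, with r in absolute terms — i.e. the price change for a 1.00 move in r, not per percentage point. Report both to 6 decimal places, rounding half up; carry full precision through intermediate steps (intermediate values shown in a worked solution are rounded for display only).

price = 3.514393
ρ = -45.718343

σ√T = 0.1897·√1.7618 = 0.251794
d₁ = (ln(S/K) + (r+σ²/2)T) / (σ√T) = (ln(118.62/108.23) + (0.0559+0.1897²/2)·1.7618) / 0.251794 = (0.091667 + 0.130185) / 0.251794 = 0.881082
d₂ = d₁ − σ√T = 0.881082 − 0.251794 = 0.629288
e^{−rT} = e^{−0.0559·1.7618} = 0.906210
N(−d₁) = 0.189137,  N(−d₂) = 0.264580
Put price V = K·e^{−rT}·N(−d₂) − S·N(−d₁) = 25.949792 − 22.435399 = 3.514393
ρ = −K·T·e^{−rT}·N(−d₂) = -45.718343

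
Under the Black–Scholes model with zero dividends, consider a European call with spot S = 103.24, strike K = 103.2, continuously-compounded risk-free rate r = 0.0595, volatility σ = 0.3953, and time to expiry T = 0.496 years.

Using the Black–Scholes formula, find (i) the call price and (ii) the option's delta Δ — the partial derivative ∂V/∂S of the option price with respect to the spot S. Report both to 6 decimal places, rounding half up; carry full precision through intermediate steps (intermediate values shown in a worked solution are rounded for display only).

price = 12.846130
Δ = 0.597390

σ√T = 0.3953·√0.496 = 0.278399
d₁ = (ln(S/K) + (r+σ²/2)T) / (σ√T) = (ln(103.24/103.2) + (0.0595+0.3953²/2)·0.496) / 0.278399 = (0.000388 + 0.068265) / 0.278399 = 0.246598
d₂ = d₁ − σ√T = 0.246598 − 0.278399 = -0.031801
e^{−rT} = e^{−0.0595·0.496} = 0.970919
N(d₁) = 0.597390,  N(d₂) = 0.487315
Call price V = S·N(d₁) − K·e^{−rT}·N(d₂) = 61.674561 − 48.828431 = 12.846130
Δ = N(d₁) = 0.597390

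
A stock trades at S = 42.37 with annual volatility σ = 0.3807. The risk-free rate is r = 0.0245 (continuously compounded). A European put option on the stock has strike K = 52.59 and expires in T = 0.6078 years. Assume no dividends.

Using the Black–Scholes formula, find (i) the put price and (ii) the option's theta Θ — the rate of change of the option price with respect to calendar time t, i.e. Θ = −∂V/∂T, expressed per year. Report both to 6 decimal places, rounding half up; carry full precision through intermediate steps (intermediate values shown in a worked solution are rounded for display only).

σ√T = 0.3807·√0.6078 = 0.296800
d₁ = (ln(S/K) + (r+σ²/2)T) / (σ√T) = (ln(42.37/52.59) + (0.0245+0.3807²/2)·0.6078) / 0.296800 = (-0.216085 + 0.058936) / 0.296800 = -0.529480
d₂ = d₁ − σ√T = -0.529480 − 0.296800 = -0.826279
e^{−rT} = e^{−0.0245·0.6078} = 0.985219
N(−d₁) = 0.701764,  N(−d₂) = 0.795677
Put price V = K·e^{−rT}·N(−d₂) − S·N(−d₁) = 41.226165 − 29.733726 = 11.492439
φ(d₁) = (1/√(2π))·e^{−d₁²/2} = 0.346763
Θ = −S·φ(d₁)·σ/(2√T) + r·K·e^{−rT}·N(−d₂) = −3.587270 + 1.010041 = -2.577229

price = 11.492439
Θ = -2.577229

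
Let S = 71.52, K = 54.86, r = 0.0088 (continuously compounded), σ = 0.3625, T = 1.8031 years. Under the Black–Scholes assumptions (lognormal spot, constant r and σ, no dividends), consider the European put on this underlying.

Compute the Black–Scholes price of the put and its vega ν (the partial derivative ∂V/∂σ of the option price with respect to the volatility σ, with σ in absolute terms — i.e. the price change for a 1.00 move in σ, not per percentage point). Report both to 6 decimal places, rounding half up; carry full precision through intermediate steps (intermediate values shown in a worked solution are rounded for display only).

σ√T = 0.3625·√1.8031 = 0.486763
d₁ = (ln(S/K) + (r+σ²/2)T) / (σ√T) = (ln(71.52/54.86) + (0.0088+0.3625²/2)·1.8031) / 0.486763 = (0.265193 + 0.134337) / 0.486763 = 0.820787
d₂ = d₁ − σ√T = 0.820787 − 0.486763 = 0.334024
e^{−rT} = e^{−0.0088·1.8031} = 0.984258
N(−d₁) = 0.205884,  N(−d₂) = 0.369181
Put price V = K·e^{−rT}·N(−d₂) − S·N(−d₁) = 19.934428 − 14.724803 = 5.209625
φ(d₁) = (1/√(2π))·e^{−d₁²/2} = 0.284852
ν = S·φ(d₁)·√T = 27.356287

price = 5.209625
ν = 27.356287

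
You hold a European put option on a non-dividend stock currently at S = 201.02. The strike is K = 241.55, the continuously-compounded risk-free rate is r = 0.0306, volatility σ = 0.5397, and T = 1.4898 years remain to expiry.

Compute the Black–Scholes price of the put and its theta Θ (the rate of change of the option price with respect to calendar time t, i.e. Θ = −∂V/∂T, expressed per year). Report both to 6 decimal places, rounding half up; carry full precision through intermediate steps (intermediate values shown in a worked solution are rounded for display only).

price = 71.786801
Θ = -12.624173

σ√T = 0.5397·√1.4898 = 0.658744
d₁ = (ln(S/K) + (r+σ²/2)T) / (σ√T) = (ln(201.02/241.55) + (0.0306+0.5397²/2)·1.4898) / 0.658744 = (-0.183672 + 0.262559) / 0.658744 = 0.119754
d₂ = d₁ − σ√T = 0.119754 − 0.658744 = -0.538989
e^{−rT} = e^{−0.0306·1.4898} = 0.955436
N(−d₁) = 0.452339,  N(−d₂) = 0.705053
Put price V = K·e^{−rT}·N(−d₂) − S·N(−d₁) = 162.715968 − 90.929167 = 71.786801
φ(d₁) = (1/√(2π))·e^{−d₁²/2} = 0.396092
Θ = −S·φ(d₁)·σ/(2√T) + r·K·e^{−rT}·N(−d₂) = −17.603282 + 4.979109 = -12.624173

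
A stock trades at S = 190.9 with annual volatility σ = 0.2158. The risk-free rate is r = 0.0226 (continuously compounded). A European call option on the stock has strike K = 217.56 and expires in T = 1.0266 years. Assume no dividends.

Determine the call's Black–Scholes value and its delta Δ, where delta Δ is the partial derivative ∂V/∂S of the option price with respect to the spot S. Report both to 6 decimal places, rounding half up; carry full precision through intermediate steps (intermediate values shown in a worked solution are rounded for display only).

price = 8.797952
Δ = 0.351070

σ√T = 0.2158·√1.0266 = 0.218651
d₁ = (ln(S/K) + (r+σ²/2)T) / (σ√T) = (ln(190.9/217.56) + (0.0226+0.2158²/2)·1.0266) / 0.218651 = (-0.130725 + 0.047105) / 0.218651 = -0.382434
d₂ = d₁ − σ√T = -0.382434 − 0.218651 = -0.601085
e^{−rT} = e^{−0.0226·1.0266} = 0.977066
N(d₁) = 0.351070,  N(d₂) = 0.273892
Call price V = S·N(d₁) − K·e^{−rT}·N(d₂) = 67.019247 − 58.221295 = 8.797952
Δ = N(d₁) = 0.351070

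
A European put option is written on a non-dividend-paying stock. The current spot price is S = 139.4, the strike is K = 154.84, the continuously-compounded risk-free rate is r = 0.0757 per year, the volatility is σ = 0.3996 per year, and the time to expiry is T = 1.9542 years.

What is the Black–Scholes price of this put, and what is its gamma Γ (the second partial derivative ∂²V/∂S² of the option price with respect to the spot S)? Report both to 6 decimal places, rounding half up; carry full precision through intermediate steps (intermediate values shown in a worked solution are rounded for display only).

σ√T = 0.3996·√1.9542 = 0.558612
d₁ = (ln(S/K) + (r+σ²/2)T) / (σ√T) = (ln(139.4/154.84) + (0.0757+0.3996²/2)·1.9542) / 0.558612 = (-0.105045 + 0.303956) / 0.558612 = 0.356082
d₂ = d₁ − σ√T = 0.356082 − 0.558612 = -0.202530
e^{−rT} = e^{−0.0757·1.9542} = 0.862489
N(−d₁) = 0.360890,  N(−d₂) = 0.580249
Put price V = K·e^{−rT}·N(−d₂) − S·N(−d₁) = 77.490921 − 50.308003 = 27.182918
φ(d₁) = (1/√(2π))·e^{−d₁²/2} = 0.374435
Γ = φ(d₁) / (S·σ·√T) = 0.004808

price = 27.182918
Γ = 0.004808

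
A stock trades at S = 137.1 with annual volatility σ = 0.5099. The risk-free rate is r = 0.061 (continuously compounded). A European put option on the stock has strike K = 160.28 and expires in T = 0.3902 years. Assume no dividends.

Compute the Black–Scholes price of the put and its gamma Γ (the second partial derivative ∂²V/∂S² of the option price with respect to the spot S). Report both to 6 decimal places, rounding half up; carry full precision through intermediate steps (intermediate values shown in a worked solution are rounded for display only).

price = 29.846961
Γ = 0.008840

σ√T = 0.5099·√0.3902 = 0.318514
d₁ = (ln(S/K) + (r+σ²/2)T) / (σ√T) = (ln(137.1/160.28) + (0.061+0.5099²/2)·0.3902) / 0.318514 = (-0.156212 + 0.074528) / 0.318514 = -0.256453
d₂ = d₁ − σ√T = -0.256453 − 0.318514 = -0.574967
e^{−rT} = e^{−0.061·0.3902} = 0.976479
N(−d₁) = 0.601199,  N(−d₂) = 0.717343
Put price V = K·e^{−rT}·N(−d₂) − S·N(−d₁) = 112.271407 − 82.424446 = 29.846961
φ(d₁) = (1/√(2π))·e^{−d₁²/2} = 0.386037
Γ = φ(d₁) / (S·σ·√T) = 0.008840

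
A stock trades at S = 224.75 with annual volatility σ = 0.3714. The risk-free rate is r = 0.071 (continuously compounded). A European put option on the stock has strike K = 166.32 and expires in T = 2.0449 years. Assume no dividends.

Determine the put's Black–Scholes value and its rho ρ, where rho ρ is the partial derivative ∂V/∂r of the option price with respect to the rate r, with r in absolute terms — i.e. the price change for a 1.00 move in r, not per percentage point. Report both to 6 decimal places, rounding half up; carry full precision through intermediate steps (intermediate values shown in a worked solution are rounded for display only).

σ√T = 0.3714·√2.0449 = 0.531102
d₁ = (ln(S/K) + (r+σ²/2)T) / (σ√T) = (ln(224.75/166.32) + (0.071+0.3714²/2)·2.0449) / 0.531102 = (0.301075 + 0.286223) / 0.531102 = 1.105809
d₂ = d₁ − σ√T = 1.105809 − 0.531102 = 0.574707
e^{−rT} = e^{−0.071·2.0449} = 0.864860
N(−d₁) = 0.134405,  N(−d₂) = 0.282745
Put price V = K·e^{−rT}·N(−d₂) − S·N(−d₁) = 40.670965 − 30.207413 = 10.463552
ρ = −K·T·e^{−rT}·N(−d₂) = -83.168057

price = 10.463552
ρ = -83.168057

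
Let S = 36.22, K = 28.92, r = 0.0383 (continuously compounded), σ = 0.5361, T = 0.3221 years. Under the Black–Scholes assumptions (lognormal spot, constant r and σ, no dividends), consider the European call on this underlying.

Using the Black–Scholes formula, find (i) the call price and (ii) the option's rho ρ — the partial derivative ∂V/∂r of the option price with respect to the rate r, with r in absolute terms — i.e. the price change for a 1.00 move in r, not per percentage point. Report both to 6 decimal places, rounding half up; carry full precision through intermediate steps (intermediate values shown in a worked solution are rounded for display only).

σ√T = 0.5361·√0.3221 = 0.304257
d₁ = (ln(S/K) + (r+σ²/2)T) / (σ√T) = (ln(36.22/28.92) + (0.0383+0.5361²/2)·0.3221) / 0.304257 = (0.225078 + 0.058623) / 0.304257 = 0.932437
d₂ = d₁ − σ√T = 0.932437 − 0.304257 = 0.628179
e^{−rT} = e^{−0.0383·0.3221} = 0.987739
N(d₁) = 0.824445,  N(d₂) = 0.735057
Call price V = S·N(d₁) − K·e^{−rT}·N(d₂) = 29.861382 − 20.997206 = 8.864176
ρ = K·T·e^{−rT}·N(d₂) = 6.763200

price = 8.864176
ρ = 6.763200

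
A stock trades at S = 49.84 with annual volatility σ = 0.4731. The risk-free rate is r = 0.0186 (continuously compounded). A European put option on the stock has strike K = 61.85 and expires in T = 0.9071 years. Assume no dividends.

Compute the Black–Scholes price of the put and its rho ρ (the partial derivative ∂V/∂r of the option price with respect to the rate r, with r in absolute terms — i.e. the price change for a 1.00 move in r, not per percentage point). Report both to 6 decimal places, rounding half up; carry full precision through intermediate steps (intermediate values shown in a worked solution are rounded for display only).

price = 16.276694
ρ = -41.242270

σ√T = 0.4731·√0.9071 = 0.450589
d₁ = (ln(S/K) + (r+σ²/2)T) / (σ√T) = (ln(49.84/61.85) + (0.0186+0.4731²/2)·0.9071) / 0.450589 = (-0.215894 + 0.118387) / 0.450589 = -0.216399
d₂ = d₁ − σ√T = -0.216399 − 0.450589 = -0.666988
e^{−rT} = e^{−0.0186·0.9071} = 0.983269
N(−d₁) = 0.585662,  N(−d₂) = 0.747610
Put price V = K·e^{−rT}·N(−d₂) − S·N(−d₁) = 45.466068 − 29.189374 = 16.276694
ρ = −K·T·e^{−rT}·N(−d₂) = -41.242270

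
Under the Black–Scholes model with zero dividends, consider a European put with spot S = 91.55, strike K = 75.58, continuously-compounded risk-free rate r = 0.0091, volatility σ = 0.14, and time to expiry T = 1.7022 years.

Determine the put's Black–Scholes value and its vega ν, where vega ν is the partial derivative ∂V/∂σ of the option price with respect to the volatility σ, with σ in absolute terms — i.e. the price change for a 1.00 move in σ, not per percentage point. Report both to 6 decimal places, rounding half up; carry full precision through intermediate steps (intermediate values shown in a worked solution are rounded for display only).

σ√T = 0.14·√1.7022 = 0.182656
d₁ = (ln(S/K) + (r+σ²/2)T) / (σ√T) = (ln(91.55/75.58) + (0.0091+0.14²/2)·1.7022) / 0.182656 = (0.191694 + 0.032172) / 0.182656 = 1.225612
d₂ = d₁ − σ√T = 1.225612 − 0.182656 = 1.042957
e^{−rT} = e^{−0.0091·1.7022} = 0.984629
N(−d₁) = 0.110172,  N(−d₂) = 0.148484
Put price V = K·e^{−rT}·N(−d₂) − S·N(−d₁) = 11.049937 − 10.086272 = 0.963666
φ(d₁) = (1/√(2π))·e^{−d₁²/2} = 0.188247
ν = S·φ(d₁)·√T = 22.484913

price = 0.963666
ν = 22.484913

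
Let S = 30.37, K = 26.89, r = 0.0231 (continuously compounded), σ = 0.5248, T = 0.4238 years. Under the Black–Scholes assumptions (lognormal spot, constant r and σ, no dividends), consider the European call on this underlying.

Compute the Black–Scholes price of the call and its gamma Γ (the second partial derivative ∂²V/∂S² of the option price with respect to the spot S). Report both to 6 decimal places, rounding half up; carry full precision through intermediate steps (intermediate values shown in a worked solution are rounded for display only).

price = 6.016058
Γ = 0.032949

σ√T = 0.5248·√0.4238 = 0.341644
d₁ = (ln(S/K) + (r+σ²/2)T) / (σ√T) = (ln(30.37/26.89) + (0.0231+0.5248²/2)·0.4238) / 0.341644 = (0.121701 + 0.068150) / 0.341644 = 0.555698
d₂ = d₁ − σ√T = 0.555698 − 0.341644 = 0.214053
e^{−rT} = e^{−0.0231·0.4238} = 0.990258
N(d₁) = 0.710791,  N(d₂) = 0.584747
Call price V = S·N(d₁) − K·e^{−rT}·N(d₂) = 21.586731 − 15.570673 = 6.016058
φ(d₁) = (1/√(2π))·e^{−d₁²/2} = 0.341865
Γ = φ(d₁) / (S·σ·√T) = 0.032949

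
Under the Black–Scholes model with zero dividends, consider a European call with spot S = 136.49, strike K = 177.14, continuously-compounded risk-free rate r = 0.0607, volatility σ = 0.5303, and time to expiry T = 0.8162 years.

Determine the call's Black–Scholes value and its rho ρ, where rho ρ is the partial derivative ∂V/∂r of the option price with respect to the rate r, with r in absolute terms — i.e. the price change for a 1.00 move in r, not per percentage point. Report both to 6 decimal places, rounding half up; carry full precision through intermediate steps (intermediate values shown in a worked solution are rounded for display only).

price = 15.528642
ρ = 34.146218

σ√T = 0.5303·√0.8162 = 0.479093
d₁ = (ln(S/K) + (r+σ²/2)T) / (σ√T) = (ln(136.49/177.14) + (0.0607+0.5303²/2)·0.8162) / 0.479093 = (-0.260689 + 0.164308) / 0.479093 = -0.201173
d₂ = d₁ − σ√T = -0.201173 − 0.479093 = -0.680266
e^{−rT} = e^{−0.0607·0.8162} = 0.951664
N(d₁) = 0.420282,  N(d₂) = 0.248168
Call price V = S·N(d₁) − K·e^{−rT}·N(d₂) = 57.364244 − 41.835602 = 15.528642
ρ = K·T·e^{−rT}·N(d₂) = 34.146218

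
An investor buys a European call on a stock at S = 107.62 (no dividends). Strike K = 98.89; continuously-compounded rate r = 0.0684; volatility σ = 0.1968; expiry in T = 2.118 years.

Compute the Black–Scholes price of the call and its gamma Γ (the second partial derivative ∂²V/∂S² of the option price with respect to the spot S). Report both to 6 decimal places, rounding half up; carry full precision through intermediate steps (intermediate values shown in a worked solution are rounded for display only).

σ√T = 0.1968·√2.118 = 0.286410
d₁ = (ln(S/K) + (r+σ²/2)T) / (σ√T) = (ln(107.62/98.89) + (0.0684+0.1968²/2)·2.118) / 0.286410 = (0.084598 + 0.185887) / 0.286410 = 0.944398
d₂ = d₁ − σ√T = 0.944398 − 0.286410 = 0.657988
e^{−rT} = e^{−0.0684·2.118} = 0.865134
N(d₁) = 0.827517,  N(d₂) = 0.744727
Call price V = S·N(d₁) − K·e^{−rT}·N(d₂) = 89.057358 − 63.713686 = 25.343671
φ(d₁) = (1/√(2π))·e^{−d₁²/2} = 0.255411
Γ = φ(d₁) / (S·σ·√T) = 0.008286

price = 25.343671
Γ = 0.008286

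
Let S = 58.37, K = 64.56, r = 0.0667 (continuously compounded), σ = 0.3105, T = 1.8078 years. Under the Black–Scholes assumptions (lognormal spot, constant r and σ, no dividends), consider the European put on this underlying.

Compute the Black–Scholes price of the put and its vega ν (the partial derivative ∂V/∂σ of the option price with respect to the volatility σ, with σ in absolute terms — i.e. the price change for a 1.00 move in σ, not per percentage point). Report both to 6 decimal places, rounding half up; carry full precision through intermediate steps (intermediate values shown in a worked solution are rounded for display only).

σ√T = 0.3105·√1.8078 = 0.417481
d₁ = (ln(S/K) + (r+σ²/2)T) / (σ√T) = (ln(58.37/64.56) + (0.0667+0.3105²/2)·1.8078) / 0.417481 = (-0.100793 + 0.207725) / 0.417481 = 0.256137
d₂ = d₁ − σ√T = 0.256137 − 0.417481 = -0.161344
e^{−rT} = e^{−0.0667·1.8078} = 0.886406
N(−d₁) = 0.398922,  N(−d₂) = 0.564089
Put price V = K·e^{−rT}·N(−d₂) − S·N(−d₁) = 32.280744 − 23.285099 = 8.995645
φ(d₁) = (1/√(2π))·e^{−d₁²/2} = 0.386068
ν = S·φ(d₁)·√T = 30.299029

price = 8.995645
ν = 30.299029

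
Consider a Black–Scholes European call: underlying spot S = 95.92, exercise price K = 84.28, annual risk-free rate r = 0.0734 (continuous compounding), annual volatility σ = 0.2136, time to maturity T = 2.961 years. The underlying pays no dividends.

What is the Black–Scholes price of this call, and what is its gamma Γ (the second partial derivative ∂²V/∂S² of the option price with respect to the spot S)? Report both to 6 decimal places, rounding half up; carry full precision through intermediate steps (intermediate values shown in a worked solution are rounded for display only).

price = 30.823003
Γ = 0.005996

σ√T = 0.2136·√2.961 = 0.367553
d₁ = (ln(S/K) + (r+σ²/2)T) / (σ√T) = (ln(95.92/84.28) + (0.0734+0.2136²/2)·2.961) / 0.367553 = (0.129370 + 0.284885) / 0.367553 = 1.127061
d₂ = d₁ − σ√T = 1.127061 − 0.367553 = 0.759507
e^{−rT} = e^{−0.0734·2.961} = 0.804658
N(d₁) = 0.870142,  N(d₂) = 0.776225
Call price V = S·N(d₁) − K·e^{−rT}·N(d₂) = 83.463986 − 52.640983 = 30.823003
φ(d₁) = (1/√(2π))·e^{−d₁²/2} = 0.211386
Γ = φ(d₁) / (S·σ·√T) = 0.005996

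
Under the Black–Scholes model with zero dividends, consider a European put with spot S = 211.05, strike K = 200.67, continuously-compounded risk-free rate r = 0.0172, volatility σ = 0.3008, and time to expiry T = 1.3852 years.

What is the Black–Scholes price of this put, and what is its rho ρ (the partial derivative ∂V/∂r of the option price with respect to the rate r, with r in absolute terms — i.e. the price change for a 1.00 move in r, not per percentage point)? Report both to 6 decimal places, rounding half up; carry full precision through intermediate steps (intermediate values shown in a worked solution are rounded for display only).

σ√T = 0.3008·√1.3852 = 0.354025
d₁ = (ln(S/K) + (r+σ²/2)T) / (σ√T) = (ln(211.05/200.67) + (0.0172+0.3008²/2)·1.3852) / 0.354025 = (0.050433 + 0.086492) / 0.354025 = 0.386768
d₂ = d₁ − σ√T = 0.386768 − 0.354025 = 0.032743
e^{−rT} = e^{−0.0172·1.3852} = 0.976456
N(−d₁) = 0.349464,  N(−d₂) = 0.486940
Put price V = K·e^{−rT}·N(−d₂) − S·N(−d₁) = 95.413632 − 73.754363 = 21.659269
ρ = −K·T·e^{−rT}·N(−d₂) = -132.166963

price = 21.659269
ρ = -132.166963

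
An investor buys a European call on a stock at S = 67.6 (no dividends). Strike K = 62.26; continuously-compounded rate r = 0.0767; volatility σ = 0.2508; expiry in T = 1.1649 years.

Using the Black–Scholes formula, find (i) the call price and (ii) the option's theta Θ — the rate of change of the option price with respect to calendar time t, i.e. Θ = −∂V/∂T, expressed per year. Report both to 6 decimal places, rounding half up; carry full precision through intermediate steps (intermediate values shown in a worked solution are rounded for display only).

price = 13.327075
Θ = -5.348334

σ√T = 0.2508·√1.1649 = 0.270690
d₁ = (ln(S/K) + (r+σ²/2)T) / (σ√T) = (ln(67.6/62.26) + (0.0767+0.2508²/2)·1.1649) / 0.270690 = (0.082289 + 0.125984) / 0.270690 = 0.769416
d₂ = d₁ − σ√T = 0.769416 − 0.270690 = 0.498727
e^{−rT} = e^{−0.0767·1.1649} = 0.914527
N(d₁) = 0.779177,  N(d₂) = 0.691014
Call price V = S·N(d₁) − K·e^{−rT}·N(d₂) = 52.672358 − 39.345283 = 13.327075
φ(d₁) = (1/√(2π))·e^{−d₁²/2} = 0.296728
Θ = −S·φ(d₁)·σ/(2√T) − r·K·e^{−rT}·N(d₂) = −2.330550 − 3.017783 = -5.348334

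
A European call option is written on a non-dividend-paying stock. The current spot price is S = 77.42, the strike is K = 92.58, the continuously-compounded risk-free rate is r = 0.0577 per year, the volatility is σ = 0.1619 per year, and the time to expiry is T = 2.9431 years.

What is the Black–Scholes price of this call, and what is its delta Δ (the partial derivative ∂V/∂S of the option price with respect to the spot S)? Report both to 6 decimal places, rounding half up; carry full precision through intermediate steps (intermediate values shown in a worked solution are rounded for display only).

price = 8.243826
Δ = 0.542379

σ√T = 0.1619·√2.9431 = 0.277747
d₁ = (ln(S/K) + (r+σ²/2)T) / (σ√T) = (ln(77.42/92.58) + (0.0577+0.1619²/2)·2.9431) / 0.277747 = (-0.178828 + 0.208389) / 0.277747 = 0.106430
d₂ = d₁ − σ√T = 0.106430 − 0.277747 = -0.171317
e^{−rT} = e^{−0.0577·2.9431} = 0.843819
N(d₁) = 0.542379,  N(d₂) = 0.431987
Call price V = S·N(d₁) − K·e^{−rT}·N(d₂) = 41.991009 − 33.747184 = 8.243826
Δ = N(d₁) = 0.542379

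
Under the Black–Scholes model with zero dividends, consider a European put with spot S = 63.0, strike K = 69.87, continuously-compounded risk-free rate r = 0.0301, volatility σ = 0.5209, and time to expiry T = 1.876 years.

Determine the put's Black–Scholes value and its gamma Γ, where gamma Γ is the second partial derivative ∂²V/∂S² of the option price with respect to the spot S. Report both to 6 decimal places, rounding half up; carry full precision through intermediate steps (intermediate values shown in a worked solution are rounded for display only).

price = 19.535703
Γ = 0.008508

σ√T = 0.5209·√1.876 = 0.713462
d₁ = (ln(S/K) + (r+σ²/2)T) / (σ√T) = (ln(63.0/69.87) + (0.0301+0.5209²/2)·1.876) / 0.713462 = (-0.103502 + 0.310982) / 0.713462 = 0.290807
d₂ = d₁ − σ√T = 0.290807 − 0.713462 = -0.422655
e^{−rT} = e^{−0.0301·1.876} = 0.945097
N(−d₁) = 0.385599,  N(−d₂) = 0.663726
Put price V = K·e^{−rT}·N(−d₂) − S·N(−d₁) = 43.828464 − 24.292761 = 19.535703
φ(d₁) = (1/√(2π))·e^{−d₁²/2} = 0.382425
Γ = φ(d₁) / (S·σ·√T) = 0.008508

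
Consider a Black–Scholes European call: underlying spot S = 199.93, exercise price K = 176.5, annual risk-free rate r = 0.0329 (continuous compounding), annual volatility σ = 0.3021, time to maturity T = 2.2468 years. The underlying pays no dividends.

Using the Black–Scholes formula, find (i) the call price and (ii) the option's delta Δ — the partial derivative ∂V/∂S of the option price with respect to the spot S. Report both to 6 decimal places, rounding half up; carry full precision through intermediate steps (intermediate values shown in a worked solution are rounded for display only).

σ√T = 0.3021·√2.2468 = 0.452828
d₁ = (ln(S/K) + (r+σ²/2)T) / (σ√T) = (ln(199.93/176.5) + (0.0329+0.3021²/2)·2.2468) / 0.452828 = (0.124646 + 0.176446) / 0.452828 = 0.664917
d₂ = d₁ − σ√T = 0.664917 − 0.452828 = 0.212089
e^{−rT} = e^{−0.0329·2.2468} = 0.928746
N(d₁) = 0.746948,  N(d₂) = 0.583981
Call price V = S·N(d₁) − K·e^{−rT}·N(d₂) = 149.337325 − 95.728359 = 53.608966
Δ = N(d₁) = 0.746948

price = 53.608966
Δ = 0.746948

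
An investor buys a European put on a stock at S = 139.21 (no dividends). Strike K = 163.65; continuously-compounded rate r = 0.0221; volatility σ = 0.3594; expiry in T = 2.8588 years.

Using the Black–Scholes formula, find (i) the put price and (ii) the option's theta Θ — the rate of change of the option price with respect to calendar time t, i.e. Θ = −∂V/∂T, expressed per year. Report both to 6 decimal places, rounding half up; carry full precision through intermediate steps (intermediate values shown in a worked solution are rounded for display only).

price = 42.612206
Θ = -3.536859

σ√T = 0.3594·√2.8588 = 0.607673
d₁ = (ln(S/K) + (r+σ²/2)T) / (σ√T) = (ln(139.21/163.65) + (0.0221+0.3594²/2)·2.8588) / 0.607673 = (-0.161746 + 0.247813) / 0.607673 = 0.141633
d₂ = d₁ − σ√T = 0.141633 − 0.607673 = -0.466040
e^{−rT} = e^{−0.0221·2.8588} = 0.938775
N(−d₁) = 0.443685,  N(−d₂) = 0.679407
Put price V = K·e^{−rT}·N(−d₂) − S·N(−d₁) = 104.377609 − 61.765403 = 42.612206
φ(d₁) = (1/√(2π))·e^{−d₁²/2} = 0.394961
Θ = −S·φ(d₁)·σ/(2√T) + r·K·e^{−rT}·N(−d₂) = −5.843604 + 2.306745 = -3.536859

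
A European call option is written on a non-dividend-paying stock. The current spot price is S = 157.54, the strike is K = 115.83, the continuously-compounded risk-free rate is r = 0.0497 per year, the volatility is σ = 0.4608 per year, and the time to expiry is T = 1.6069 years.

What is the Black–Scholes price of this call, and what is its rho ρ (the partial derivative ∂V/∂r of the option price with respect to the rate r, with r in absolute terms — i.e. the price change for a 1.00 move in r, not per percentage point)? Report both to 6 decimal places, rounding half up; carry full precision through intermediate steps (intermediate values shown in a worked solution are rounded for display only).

price = 61.854793
ρ = 110.794039

σ√T = 0.4608·√1.6069 = 0.584126
d₁ = (ln(S/K) + (r+σ²/2)T) / (σ√T) = (ln(157.54/115.83) + (0.0497+0.4608²/2)·1.6069) / 0.584126 = (0.307556 + 0.250465) / 0.584126 = 0.955308
d₂ = d₁ − σ√T = 0.955308 − 0.584126 = 0.371181
e^{−rT} = e^{−0.0497·1.6069} = 0.923243
N(d₁) = 0.830289,  N(d₂) = 0.644749
Call price V = S·N(d₁) − K·e^{−rT}·N(d₂) = 130.803725 − 68.948932 = 61.854793
ρ = K·T·e^{−rT}·N(d₂) = 110.794039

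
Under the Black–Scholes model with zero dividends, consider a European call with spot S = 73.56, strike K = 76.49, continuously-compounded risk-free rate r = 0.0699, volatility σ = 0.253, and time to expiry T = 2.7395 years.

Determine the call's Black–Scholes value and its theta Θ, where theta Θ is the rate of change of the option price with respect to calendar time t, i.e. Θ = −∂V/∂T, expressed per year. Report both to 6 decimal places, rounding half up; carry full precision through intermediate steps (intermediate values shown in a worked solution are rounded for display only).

σ√T = 0.253·√2.7395 = 0.418751
d₁ = (ln(S/K) + (r+σ²/2)T) / (σ√T) = (ln(73.56/76.49) + (0.0699+0.253²/2)·2.7395) / 0.418751 = (-0.039059 + 0.279167) / 0.418751 = 0.573392
d₂ = d₁ − σ√T = 0.573392 − 0.418751 = 0.154641
e^{−rT} = e^{−0.0699·2.7395} = 0.825727
N(d₁) = 0.716810,  N(d₂) = 0.561448
Call price V = S·N(d₁) − K·e^{−rT}·N(d₂) = 52.728576 − 35.460965 = 17.267611
φ(d₁) = (1/√(2π))·e^{−d₁²/2} = 0.338467
Θ = −S·φ(d₁)·σ/(2√T) − r·K·e^{−rT}·N(d₂) = −1.902888 − 2.478721 = -4.381610

price = 17.267611
Θ = -4.381610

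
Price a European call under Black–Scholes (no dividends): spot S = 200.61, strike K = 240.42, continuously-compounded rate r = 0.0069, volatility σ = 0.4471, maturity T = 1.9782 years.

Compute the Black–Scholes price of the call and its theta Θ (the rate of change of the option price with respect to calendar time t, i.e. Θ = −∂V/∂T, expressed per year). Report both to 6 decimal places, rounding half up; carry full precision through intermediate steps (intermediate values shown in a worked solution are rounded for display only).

price = 37.580142
Θ = -13.165080

σ√T = 0.4471·√1.9782 = 0.628839
d₁ = (ln(S/K) + (r+σ²/2)T) / (σ√T) = (ln(200.61/240.42) + (0.0069+0.4471²/2)·1.9782) / 0.628839 = (-0.181025 + 0.211369) / 0.628839 = 0.048255
d₂ = d₁ − σ√T = 0.048255 − 0.628839 = -0.580585
e^{−rT} = e^{−0.0069·1.9782} = 0.986443
N(d₁) = 0.519243,  N(d₂) = 0.280760
Call price V = S·N(d₁) − K·e^{−rT}·N(d₂) = 104.165409 − 66.585267 = 37.580142
φ(d₁) = (1/√(2π))·e^{−d₁²/2} = 0.398478
Θ = −S·φ(d₁)·σ/(2√T) − r·K·e^{−rT}·N(d₂) = −12.705641 − 0.459438 = -13.165080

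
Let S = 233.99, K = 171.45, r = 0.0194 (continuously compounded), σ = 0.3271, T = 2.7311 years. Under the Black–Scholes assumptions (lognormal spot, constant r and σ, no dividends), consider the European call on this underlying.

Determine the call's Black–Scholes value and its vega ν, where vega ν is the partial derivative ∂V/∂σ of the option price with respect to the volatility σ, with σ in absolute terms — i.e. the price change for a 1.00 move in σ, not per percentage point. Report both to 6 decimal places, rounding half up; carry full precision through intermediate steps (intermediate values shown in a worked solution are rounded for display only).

price = 86.828245
ν = 98.840362

σ√T = 0.3271·√2.7311 = 0.540567
d₁ = (ln(S/K) + (r+σ²/2)T) / (σ√T) = (ln(233.99/171.45) + (0.0194+0.3271²/2)·2.7311) / 0.540567 = (0.310987 + 0.199090) / 0.540567 = 0.943595
d₂ = d₁ − σ√T = 0.943595 − 0.540567 = 0.403029
e^{−rT} = e^{−0.0194·2.7311} = 0.948396
N(d₁) = 0.827312,  N(d₂) = 0.656536
Call price V = S·N(d₁) − K·e^{−rT}·N(d₂) = 193.582676 − 106.754431 = 86.828245
φ(d₁) = (1/√(2π))·e^{−d₁²/2} = 0.255604
ν = S·φ(d₁)·√T = 98.840362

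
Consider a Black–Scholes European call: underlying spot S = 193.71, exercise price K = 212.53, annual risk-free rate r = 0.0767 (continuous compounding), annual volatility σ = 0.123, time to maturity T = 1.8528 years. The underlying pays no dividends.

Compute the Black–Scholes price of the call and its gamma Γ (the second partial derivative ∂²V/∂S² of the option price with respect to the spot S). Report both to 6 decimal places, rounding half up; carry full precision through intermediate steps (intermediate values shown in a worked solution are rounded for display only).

price = 17.822687
Γ = 0.011450

σ√T = 0.123·√1.8528 = 0.167425
d₁ = (ln(S/K) + (r+σ²/2)T) / (σ√T) = (ln(193.71/212.53) + (0.0767+0.123²/2)·1.8528) / 0.167425 = (-0.092721 + 0.156125) / 0.167425 = 0.378704
d₂ = d₁ − σ√T = 0.378704 − 0.167425 = 0.211279
e^{−rT} = e^{−0.0767·1.8528} = 0.867526
N(d₁) = 0.647546,  N(d₂) = 0.583665
Call price V = S·N(d₁) − K·e^{−rT}·N(d₂) = 125.436134 − 107.613447 = 17.822687
φ(d₁) = (1/√(2π))·e^{−d₁²/2} = 0.371336
Γ = φ(d₁) / (S·σ·√T) = 0.011450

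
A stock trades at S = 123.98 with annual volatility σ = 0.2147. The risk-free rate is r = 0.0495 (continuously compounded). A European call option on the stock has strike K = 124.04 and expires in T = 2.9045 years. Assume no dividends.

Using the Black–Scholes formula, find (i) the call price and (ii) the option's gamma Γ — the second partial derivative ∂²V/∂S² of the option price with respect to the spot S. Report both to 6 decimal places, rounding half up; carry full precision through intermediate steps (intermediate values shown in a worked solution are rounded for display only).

σ√T = 0.2147·√2.9045 = 0.365904
d₁ = (ln(S/K) + (r+σ²/2)T) / (σ√T) = (ln(123.98/124.04) + (0.0495+0.2147²/2)·2.9045) / 0.365904 = (-0.000484 + 0.210716) / 0.365904 = 0.574554
d₂ = d₁ − σ√T = 0.574554 − 0.365904 = 0.208650
e^{−rT} = e^{−0.0495·2.9045} = 0.866085
N(d₁) = 0.717204,  N(d₂) = 0.582639
Call price V = S·N(d₁) − K·e^{−rT}·N(d₂) = 88.918901 − 62.592416 = 26.326485
φ(d₁) = (1/√(2π))·e^{−d₁²/2} = 0.338242
Γ = φ(d₁) / (S·σ·√T) = 0.007456

price = 26.326485
Γ = 0.007456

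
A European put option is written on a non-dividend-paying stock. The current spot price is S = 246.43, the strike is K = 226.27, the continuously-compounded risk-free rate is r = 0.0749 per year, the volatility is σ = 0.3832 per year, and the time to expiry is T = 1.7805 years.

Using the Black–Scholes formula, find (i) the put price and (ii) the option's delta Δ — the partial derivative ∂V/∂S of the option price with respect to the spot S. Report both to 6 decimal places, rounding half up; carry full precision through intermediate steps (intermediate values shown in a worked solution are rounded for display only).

price = 24.571347
Δ = -0.247180

σ√T = 0.3832·√1.7805 = 0.511324
d₁ = (ln(S/K) + (r+σ²/2)T) / (σ√T) = (ln(246.43/226.27) + (0.0749+0.3832²/2)·1.7805) / 0.511324 = (0.085349 + 0.264086) / 0.511324 = 0.683392
d₂ = d₁ − σ√T = 0.683392 − 0.511324 = 0.172067
e^{−rT} = e^{−0.0749·1.7805} = 0.875150
N(−d₁) = 0.247180,  N(−d₂) = 0.431692
Put price V = K·e^{−rT}·N(−d₂) − S·N(−d₁) = 85.483847 − 60.912500 = 24.571347
Δ = −N(−d₁) = -0.247180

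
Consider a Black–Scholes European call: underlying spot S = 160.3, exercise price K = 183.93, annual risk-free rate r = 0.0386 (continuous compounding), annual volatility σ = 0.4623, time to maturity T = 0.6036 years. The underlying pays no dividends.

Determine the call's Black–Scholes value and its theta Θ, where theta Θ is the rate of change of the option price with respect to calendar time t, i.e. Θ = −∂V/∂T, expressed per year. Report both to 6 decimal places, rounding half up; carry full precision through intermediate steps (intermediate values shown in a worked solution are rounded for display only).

σ√T = 0.4623·√0.6036 = 0.359169
d₁ = (ln(S/K) + (r+σ²/2)T) / (σ√T) = (ln(160.3/183.93) + (0.0386+0.4623²/2)·0.6036) / 0.359169 = (-0.137508 + 0.087800) / 0.359169 = -0.138398
d₂ = d₁ − σ√T = -0.138398 − 0.359169 = -0.497566
e^{−rT} = e^{−0.0386·0.6036} = 0.976970
N(d₁) = 0.444963,  N(d₂) = 0.309395
Call price V = S·N(d₁) − K·e^{−rT}·N(d₂) = 71.327574 − 55.596442 = 15.731133
φ(d₁) = (1/√(2π))·e^{−d₁²/2} = 0.395140
Θ = −S·φ(d₁)·σ/(2√T) − r·K·e^{−rT}·N(d₂) = −18.845326 − 2.146023 = -20.991348

price = 15.731133
Θ = -20.991348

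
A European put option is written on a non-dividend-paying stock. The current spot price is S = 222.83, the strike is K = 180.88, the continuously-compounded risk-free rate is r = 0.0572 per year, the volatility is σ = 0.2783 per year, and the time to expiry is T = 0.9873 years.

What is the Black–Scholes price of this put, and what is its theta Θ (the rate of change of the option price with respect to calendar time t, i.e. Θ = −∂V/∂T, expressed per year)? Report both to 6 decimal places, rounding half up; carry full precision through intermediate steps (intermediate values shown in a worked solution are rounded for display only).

price = 4.834413
Θ = -4.807740

σ√T = 0.2783·√0.9873 = 0.276527
d₁ = (ln(S/K) + (r+σ²/2)T) / (σ√T) = (ln(222.83/180.88) + (0.0572+0.2783²/2)·0.9873) / 0.276527 = (0.208575 + 0.094707) / 0.276527 = 1.096755
d₂ = d₁ − σ√T = 1.096755 − 0.276527 = 0.820228
e^{−rT} = e^{−0.0572·0.9873} = 0.945091
N(−d₁) = 0.136374,  N(−d₂) = 0.206043
Put price V = K·e^{−rT}·N(−d₂) − S·N(−d₁) = 35.222692 − 30.388278 = 4.834413
φ(d₁) = (1/√(2π))·e^{−d₁²/2} = 0.218630
Θ = −S·φ(d₁)·σ/(2√T) + r·K·e^{−rT}·N(−d₂) = −6.822478 + 2.014738 = -4.807740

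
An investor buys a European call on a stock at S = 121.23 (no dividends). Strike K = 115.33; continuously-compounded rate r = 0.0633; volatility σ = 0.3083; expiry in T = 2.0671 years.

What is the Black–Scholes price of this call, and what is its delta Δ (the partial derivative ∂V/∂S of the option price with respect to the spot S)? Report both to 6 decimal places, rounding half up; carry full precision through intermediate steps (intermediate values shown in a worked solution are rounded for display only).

price = 31.095984
Δ = 0.735451

σ√T = 0.3083·√2.0671 = 0.443256
d₁ = (ln(S/K) + (r+σ²/2)T) / (σ√T) = (ln(121.23/115.33) + (0.0633+0.3083²/2)·2.0671) / 0.443256 = (0.049892 + 0.229085) / 0.443256 = 0.629382
d₂ = d₁ − σ√T = 0.629382 − 0.443256 = 0.186127
e^{−rT} = e^{−0.0633·2.0671} = 0.877352
N(d₁) = 0.735451,  N(d₂) = 0.573827
Call price V = S·N(d₁) − K·e^{−rT}·N(d₂) = 89.158671 − 58.062687 = 31.095984
Δ = N(d₁) = 0.735451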